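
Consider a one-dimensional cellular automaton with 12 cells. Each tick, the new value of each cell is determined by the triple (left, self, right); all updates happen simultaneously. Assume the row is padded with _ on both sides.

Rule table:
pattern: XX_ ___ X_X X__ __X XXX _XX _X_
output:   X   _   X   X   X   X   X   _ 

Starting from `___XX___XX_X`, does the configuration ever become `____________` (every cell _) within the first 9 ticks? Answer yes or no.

no

tick 1: __XXXX_XXXX_
tick 2: _XXXXXXXXXXX
tick 3: XXXXXXXXXXXX
tick 4: XXXXXXXXXXXX  (fixed point — unchanged through tick 9)
tick 9 is XXXXXXXXXXXX, still not uniform _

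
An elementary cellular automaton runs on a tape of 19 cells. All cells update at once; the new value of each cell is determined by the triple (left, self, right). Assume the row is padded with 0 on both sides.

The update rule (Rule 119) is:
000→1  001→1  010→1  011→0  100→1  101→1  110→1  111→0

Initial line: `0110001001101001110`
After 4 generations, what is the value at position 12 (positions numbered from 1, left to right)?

1011111110111110011
1100000011000011101
0111111101111100111
1000000110000111001
position 12 holds 0

0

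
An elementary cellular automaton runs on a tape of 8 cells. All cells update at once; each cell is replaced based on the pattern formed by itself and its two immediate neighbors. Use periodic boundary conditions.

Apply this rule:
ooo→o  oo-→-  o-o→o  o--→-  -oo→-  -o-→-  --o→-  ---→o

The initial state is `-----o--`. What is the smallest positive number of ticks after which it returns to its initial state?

6

oooo---o
ooo--o--
-o------
---ooooo
-o--ooo-
-----o--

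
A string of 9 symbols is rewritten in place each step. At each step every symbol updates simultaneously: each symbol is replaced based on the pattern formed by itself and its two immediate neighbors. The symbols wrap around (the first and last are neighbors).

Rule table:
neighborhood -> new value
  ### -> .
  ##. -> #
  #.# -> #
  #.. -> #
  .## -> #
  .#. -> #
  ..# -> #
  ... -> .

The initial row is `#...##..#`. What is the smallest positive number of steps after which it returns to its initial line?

##.######
.###.....
##.##....
######..#
.....####
#...##..#

6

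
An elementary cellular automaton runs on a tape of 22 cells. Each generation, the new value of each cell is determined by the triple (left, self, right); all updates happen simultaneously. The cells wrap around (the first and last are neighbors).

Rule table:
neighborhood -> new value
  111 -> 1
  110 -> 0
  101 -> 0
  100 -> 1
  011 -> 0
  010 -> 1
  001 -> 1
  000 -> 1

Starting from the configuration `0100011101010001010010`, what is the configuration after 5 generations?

1111101001011111011111
1111001111001110001111
1110110110110101110111
1100000000000100100011
1011111111111111111101

1011111111111111111101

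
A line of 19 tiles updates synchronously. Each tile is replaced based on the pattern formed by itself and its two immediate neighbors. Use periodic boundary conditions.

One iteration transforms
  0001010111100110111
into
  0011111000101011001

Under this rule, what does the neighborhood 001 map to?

1

At position 2 the neighborhood is 001; the next row has 1 there.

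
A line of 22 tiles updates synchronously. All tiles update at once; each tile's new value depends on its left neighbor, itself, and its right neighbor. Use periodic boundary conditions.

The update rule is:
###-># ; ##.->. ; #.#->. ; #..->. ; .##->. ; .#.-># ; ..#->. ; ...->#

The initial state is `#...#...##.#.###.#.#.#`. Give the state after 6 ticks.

#.#.#.#.##.#..#..#.#.#

tick 1: ..#.#.#....#..#..#.#..
tick 2: #.#.#.#.##.#..#..#.#.#
tick 3: ..#.#.#....#..#..#.#..  (repeats tick 1; period 2)
tick 6: #.#.#.#.##.#..#..#.#.#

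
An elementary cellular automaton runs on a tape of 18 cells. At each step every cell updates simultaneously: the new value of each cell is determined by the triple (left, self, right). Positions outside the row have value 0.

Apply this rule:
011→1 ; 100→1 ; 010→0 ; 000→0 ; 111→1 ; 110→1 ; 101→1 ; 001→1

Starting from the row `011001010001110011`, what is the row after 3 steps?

step 1: 111110101011111111
step 2: 111111010111111111
step 3: 111111101111111111

111111101111111111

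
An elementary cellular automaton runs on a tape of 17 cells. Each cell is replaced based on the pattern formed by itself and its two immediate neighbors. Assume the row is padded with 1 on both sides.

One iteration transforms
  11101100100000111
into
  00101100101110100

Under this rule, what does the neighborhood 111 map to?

At position 0 the neighborhood is 111; the next row has 0 there.

0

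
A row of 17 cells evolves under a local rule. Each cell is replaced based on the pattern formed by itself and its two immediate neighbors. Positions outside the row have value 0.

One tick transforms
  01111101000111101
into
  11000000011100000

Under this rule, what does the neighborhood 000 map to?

1

At position 9 the neighborhood is 000; the next row has 1 there.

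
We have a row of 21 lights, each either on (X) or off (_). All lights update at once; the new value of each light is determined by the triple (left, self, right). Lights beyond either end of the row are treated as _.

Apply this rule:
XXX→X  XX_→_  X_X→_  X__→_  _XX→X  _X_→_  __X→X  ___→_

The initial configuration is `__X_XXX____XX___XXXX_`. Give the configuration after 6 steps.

_X__XX____XX___XXXX__
X__XX____XX___XXXX___
__XX____XX___XXXX____
_XX____XX___XXXX_____
XX____XX___XXXX______
X____XX___XXXX_______

X____XX___XXXX_______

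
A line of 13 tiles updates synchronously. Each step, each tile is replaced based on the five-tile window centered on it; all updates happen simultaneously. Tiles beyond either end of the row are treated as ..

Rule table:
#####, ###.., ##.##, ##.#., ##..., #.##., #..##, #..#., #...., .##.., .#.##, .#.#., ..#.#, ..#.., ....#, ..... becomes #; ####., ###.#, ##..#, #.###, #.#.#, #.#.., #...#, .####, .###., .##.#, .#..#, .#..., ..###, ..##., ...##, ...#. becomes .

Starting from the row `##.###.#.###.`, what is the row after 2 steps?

step 1: ..#...#.#..##
step 2: #.#...##..#.#

#.#...##..#.#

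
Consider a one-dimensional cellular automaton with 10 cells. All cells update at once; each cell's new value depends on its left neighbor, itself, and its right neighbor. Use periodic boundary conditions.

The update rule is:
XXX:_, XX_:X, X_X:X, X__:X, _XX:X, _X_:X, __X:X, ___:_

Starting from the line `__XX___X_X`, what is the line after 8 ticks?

__XXXXXXX_

XXXXX_XXXX
____XXX___
___XX_XX__
__XXXXXXX_
_XX_____XX
XXXX___XXX
___XX_XX__  (repeats tick 3; period 4)
tick 8: __XXXXXXX_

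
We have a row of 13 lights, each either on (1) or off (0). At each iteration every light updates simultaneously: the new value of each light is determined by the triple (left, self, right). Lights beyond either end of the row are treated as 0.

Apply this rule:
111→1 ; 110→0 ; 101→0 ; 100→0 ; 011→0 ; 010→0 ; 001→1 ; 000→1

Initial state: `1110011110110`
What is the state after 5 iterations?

iteration 1: 0100101100000
iteration 2: 1001000001111
iteration 3: 0010011110110
iteration 4: 1100101100000
iteration 5: 0001000001111

0001000001111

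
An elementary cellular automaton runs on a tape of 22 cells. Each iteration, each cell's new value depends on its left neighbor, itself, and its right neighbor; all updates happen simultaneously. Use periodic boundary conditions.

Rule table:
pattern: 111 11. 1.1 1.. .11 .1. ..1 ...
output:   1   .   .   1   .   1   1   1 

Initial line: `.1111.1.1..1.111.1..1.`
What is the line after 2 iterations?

....111..11.11111.1111

1.11..1.1111..1..11111
....111..11.11111.1111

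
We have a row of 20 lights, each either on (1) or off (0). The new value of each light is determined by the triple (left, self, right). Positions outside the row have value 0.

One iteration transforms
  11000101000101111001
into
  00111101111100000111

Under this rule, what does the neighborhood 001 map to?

At position 4 the neighborhood is 001; the next row has 1 there.

1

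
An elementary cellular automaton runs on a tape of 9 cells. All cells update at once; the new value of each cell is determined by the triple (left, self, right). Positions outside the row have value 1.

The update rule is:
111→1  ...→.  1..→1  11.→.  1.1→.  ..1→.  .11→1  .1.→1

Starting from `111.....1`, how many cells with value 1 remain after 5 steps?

4

11.1....1
1..11...1
.1.1.1..1
.1.1.11.1
.1.1.1..1
count of 1: 4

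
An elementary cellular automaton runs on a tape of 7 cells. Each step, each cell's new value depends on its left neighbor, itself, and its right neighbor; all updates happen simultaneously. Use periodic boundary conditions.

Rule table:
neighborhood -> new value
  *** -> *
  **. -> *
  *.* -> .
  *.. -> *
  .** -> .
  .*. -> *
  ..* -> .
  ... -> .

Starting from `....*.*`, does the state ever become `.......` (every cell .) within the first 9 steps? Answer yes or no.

no

step 1: *...*.*
step 2: **..*..
step 3: .**.**.
step 4: ..*..**
step 5: *.**..*
step 6: *..**..
step 7: **..**.
step 8: .**..*.
step 9: ..**.**
step 9 is ..**.**, still not uniform .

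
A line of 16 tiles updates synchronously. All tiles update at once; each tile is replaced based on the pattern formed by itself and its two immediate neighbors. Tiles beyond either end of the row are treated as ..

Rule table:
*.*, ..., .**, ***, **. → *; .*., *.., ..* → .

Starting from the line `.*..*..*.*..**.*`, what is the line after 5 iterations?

********.*.****.

........*...***.
*******...*.***.
*******.*..****.
********...****.
********.*.****.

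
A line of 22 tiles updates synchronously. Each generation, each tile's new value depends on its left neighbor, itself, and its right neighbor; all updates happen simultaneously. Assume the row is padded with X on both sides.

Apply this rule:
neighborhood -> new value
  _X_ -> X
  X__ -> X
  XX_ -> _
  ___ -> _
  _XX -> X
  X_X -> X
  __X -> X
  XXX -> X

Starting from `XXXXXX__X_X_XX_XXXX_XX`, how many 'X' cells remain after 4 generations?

XXXXX_XXXXXXX_XXXX_XXX
XXXX_XXXXXXX_XXXX_XXXX
XXX_XXXXXXX_XXXX_XXXXX
XX_XXXXXXX_XXXX_XXXXXX
count of X: 19

19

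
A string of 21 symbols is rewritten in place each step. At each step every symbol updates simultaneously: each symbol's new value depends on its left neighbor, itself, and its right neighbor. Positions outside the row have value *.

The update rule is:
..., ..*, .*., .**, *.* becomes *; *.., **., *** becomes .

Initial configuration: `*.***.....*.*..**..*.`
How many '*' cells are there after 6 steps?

9

.**...*******.**..***
**..***......**..**..
...**...******..**..*
.***..***......**..**
**...**...******..**.
...***..***......**.*
count of *: 9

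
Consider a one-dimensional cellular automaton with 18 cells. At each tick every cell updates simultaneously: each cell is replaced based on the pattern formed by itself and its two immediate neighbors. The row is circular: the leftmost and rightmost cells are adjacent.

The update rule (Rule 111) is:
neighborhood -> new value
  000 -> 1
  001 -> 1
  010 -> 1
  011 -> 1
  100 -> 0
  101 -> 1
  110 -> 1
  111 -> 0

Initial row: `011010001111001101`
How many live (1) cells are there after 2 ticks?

8

tick 1: 111110111001011111
tick 2: 000011101011110000
count of 1: 8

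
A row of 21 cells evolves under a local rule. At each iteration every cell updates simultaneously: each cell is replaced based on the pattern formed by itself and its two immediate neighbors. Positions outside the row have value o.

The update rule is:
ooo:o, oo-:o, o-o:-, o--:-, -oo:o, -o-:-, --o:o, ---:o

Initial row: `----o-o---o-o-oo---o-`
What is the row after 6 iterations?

-ooo-ooooo-ooooo-oo-o

-ooo----oo----oo-oo--
-ooo-ooooo-ooooo-oo-o
-ooo-ooooo-ooooo-oo-o  (fixed point — unchanged through iteration 6)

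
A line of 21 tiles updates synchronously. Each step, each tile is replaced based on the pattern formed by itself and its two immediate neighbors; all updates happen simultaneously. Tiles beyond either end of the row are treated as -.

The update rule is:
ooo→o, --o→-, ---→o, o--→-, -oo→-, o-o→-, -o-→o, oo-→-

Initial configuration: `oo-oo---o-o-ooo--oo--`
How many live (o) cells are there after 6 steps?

------o-o-o--o------o
ooooo-o-o-o--o-oooo-o
-ooo--o-o-o--o--oo--o
--o---o-o-o--o------o
o-o-o-o-o-o--o-oooo-o
o-o-o-o-o-o--o--oo--o
count of o: 10

10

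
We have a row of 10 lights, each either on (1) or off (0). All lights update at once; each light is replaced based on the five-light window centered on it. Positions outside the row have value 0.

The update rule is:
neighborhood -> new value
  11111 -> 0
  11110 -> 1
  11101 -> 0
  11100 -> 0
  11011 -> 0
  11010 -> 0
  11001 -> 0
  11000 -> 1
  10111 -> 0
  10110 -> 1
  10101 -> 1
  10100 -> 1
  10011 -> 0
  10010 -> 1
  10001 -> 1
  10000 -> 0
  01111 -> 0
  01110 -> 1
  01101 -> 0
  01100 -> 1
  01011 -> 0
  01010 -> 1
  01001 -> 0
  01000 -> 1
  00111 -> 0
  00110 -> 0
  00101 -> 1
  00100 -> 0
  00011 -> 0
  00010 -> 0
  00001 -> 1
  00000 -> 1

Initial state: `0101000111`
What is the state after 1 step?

0111110010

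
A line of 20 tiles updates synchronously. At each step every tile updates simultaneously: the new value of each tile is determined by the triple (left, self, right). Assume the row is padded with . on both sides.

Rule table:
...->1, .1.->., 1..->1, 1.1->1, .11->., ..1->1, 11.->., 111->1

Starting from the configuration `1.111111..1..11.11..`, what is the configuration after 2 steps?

1.1.11.1..1..11.11..

.1.1111.11.11..1..11
1.1.11.1..1..11.11..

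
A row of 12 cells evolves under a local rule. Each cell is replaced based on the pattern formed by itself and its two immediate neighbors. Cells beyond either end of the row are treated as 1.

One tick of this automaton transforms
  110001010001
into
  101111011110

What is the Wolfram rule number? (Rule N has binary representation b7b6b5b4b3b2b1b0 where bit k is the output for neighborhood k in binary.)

151

position 0: 111 → 1  (bit 7 = 1)
position 1: 110 → 0  (bit 6 = 0)
position 6: 101 → 0  (bit 5 = 0)
position 2: 100 → 1  (bit 4 = 1)
position 11: 011 → 0  (bit 3 = 0)
position 5: 010 → 1  (bit 2 = 1)
position 4: 001 → 1  (bit 1 = 1)
position 3: 000 → 1  (bit 0 = 1)
bits b7..b0 = 10010111 = 151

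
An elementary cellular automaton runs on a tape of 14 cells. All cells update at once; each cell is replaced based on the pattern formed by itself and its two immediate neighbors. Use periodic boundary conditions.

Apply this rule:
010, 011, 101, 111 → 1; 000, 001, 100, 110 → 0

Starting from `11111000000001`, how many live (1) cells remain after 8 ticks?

11110000000001
11100000000001
11000000000001
10000000000001
00000000000001
00000000000001  (fixed point — unchanged through tick 8)
count of 1: 1

1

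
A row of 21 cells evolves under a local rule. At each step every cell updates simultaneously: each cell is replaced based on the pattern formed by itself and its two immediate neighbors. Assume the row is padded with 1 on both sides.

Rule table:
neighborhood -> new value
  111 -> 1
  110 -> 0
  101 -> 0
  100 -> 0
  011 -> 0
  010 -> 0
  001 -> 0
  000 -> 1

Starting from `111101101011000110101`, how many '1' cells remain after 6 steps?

9

111000000000010000000
110011111111000111110
100001111110010011100
001100111100000001000
000000011001111100010
011111000000111001000
count of 1: 9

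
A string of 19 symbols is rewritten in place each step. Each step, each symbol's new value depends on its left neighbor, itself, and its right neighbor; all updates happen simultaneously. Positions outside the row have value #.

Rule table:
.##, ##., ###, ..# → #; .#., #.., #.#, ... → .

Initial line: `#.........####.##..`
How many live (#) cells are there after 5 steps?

#........#####.##.#
#.......######.##.#
#......#######.##.#
#.....########.##.#
#....#########.##.#
count of #: 13

13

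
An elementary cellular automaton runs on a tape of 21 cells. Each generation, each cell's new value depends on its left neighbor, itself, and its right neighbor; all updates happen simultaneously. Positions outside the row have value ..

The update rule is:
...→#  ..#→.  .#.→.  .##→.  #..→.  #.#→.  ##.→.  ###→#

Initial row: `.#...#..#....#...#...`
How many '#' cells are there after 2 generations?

...#......##...#...##
##...####....#...#...
count of #: 8

8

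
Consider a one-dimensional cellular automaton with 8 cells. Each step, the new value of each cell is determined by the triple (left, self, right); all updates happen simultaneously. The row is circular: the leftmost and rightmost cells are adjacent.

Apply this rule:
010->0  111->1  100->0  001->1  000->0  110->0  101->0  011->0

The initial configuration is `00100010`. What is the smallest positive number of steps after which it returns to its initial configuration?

step 1: 01000100
step 2: 10001000
step 3: 00010001
step 4: 00100010

4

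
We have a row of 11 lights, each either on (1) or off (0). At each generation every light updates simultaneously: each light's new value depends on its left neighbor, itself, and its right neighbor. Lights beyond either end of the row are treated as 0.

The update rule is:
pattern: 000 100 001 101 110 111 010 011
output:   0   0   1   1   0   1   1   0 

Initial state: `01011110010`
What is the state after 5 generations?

11101100110
01010001000
11110011000
01100100000
10001100000

10001100000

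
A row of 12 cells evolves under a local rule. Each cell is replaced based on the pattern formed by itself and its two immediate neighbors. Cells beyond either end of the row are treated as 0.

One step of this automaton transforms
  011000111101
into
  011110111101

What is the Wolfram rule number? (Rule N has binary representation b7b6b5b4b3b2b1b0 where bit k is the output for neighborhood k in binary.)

position 7: 111 → 1  (bit 7 = 1)
position 2: 110 → 1  (bit 6 = 1)
position 10: 101 → 0  (bit 5 = 0)
position 3: 100 → 1  (bit 4 = 1)
position 1: 011 → 1  (bit 3 = 1)
position 11: 010 → 1  (bit 2 = 1)
position 0: 001 → 0  (bit 1 = 0)
position 4: 000 → 1  (bit 0 = 1)
bits b7..b0 = 11011101 = 221

221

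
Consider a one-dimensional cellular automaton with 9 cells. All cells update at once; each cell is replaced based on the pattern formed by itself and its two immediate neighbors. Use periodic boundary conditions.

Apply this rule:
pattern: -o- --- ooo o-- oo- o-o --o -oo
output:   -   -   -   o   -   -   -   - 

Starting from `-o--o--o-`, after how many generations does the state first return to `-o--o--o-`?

--o--o--o
o--o--o--
-o--o--o-

3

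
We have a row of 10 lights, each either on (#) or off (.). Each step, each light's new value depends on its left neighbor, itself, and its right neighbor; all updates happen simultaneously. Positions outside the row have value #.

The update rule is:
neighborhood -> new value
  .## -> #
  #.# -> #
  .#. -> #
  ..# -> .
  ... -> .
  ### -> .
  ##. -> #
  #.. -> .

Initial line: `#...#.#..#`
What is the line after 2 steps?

#...#.#..#

#...###..#
#...#.#..#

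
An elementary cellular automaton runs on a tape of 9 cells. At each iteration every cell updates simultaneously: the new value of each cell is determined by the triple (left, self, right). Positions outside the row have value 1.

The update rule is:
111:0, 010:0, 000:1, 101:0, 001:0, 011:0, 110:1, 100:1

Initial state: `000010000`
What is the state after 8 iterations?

111001110
001100010
100111000
110001110
011100010
000111000
110001110  (repeats iteration 4; period 3)
iteration 8: 011100010

011100010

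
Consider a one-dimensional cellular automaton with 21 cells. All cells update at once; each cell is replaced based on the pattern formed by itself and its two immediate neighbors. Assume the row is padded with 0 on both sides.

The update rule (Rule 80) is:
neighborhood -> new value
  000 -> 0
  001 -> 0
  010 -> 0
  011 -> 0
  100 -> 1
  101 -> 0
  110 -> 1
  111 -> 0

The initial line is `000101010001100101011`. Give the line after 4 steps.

step 1: 000000001000110000001
step 2: 000000000100011000000
step 3: 000000000010001100000
step 4: 000000000001000110000

000000000001000110000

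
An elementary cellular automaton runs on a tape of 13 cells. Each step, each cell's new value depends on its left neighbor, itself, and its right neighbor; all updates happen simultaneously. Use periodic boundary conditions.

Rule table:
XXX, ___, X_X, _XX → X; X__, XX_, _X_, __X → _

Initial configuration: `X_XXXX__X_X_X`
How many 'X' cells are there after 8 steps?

step 1: _XXXX____X_XX
step 2: XXXX__XX__XX_
step 3: XXX___X___X_X
step 4: XX__X___X__XX
step 5: X_____X____XX
step 6: __XXX___XX_XX
step 7: __XX__X_X_XX_
step 8: X_X____X_XX__
count of X: 5

5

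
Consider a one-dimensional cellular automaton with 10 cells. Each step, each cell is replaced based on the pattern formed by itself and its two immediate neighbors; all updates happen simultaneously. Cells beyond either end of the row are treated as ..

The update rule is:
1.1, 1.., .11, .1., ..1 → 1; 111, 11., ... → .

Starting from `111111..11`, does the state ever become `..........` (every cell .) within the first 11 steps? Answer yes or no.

no

step 1: 1.....111.
step 2: 11...11..1
step 3: 1.1.11.111
step 4: 11111.11..
step 5: 1....11.1.
step 6: 11..11.111
step 7: 1.111.11..
step 8: 111..11.1.
step 9: 1..111.111
step 10: 1111..11..
step 11: 1...111.1.
step 11 is 1...111.1., still not uniform .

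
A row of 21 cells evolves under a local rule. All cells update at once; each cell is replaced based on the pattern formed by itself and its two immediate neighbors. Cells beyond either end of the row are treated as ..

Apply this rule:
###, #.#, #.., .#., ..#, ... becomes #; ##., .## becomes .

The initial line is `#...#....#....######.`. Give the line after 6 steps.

####.####.#.###.#.#.#

step 1: ##############.####.#
step 2: .############.#.##.##
step 3: #.##########.###..#..
step 4: ##.########.#.#.#####
step 5: ..#.######.#####.###.
step 6: ####.####.#.###.#.#.#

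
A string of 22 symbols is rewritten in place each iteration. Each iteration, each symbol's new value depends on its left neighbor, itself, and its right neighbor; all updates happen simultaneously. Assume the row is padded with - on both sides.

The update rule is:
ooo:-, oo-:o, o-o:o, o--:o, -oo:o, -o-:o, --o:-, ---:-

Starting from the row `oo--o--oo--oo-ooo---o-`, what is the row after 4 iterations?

o-oo---o-ooooooo--o--o

iteration 1: ooo-oo-ooo-oooo-oo--oo
iteration 2: o-oooooo-ooo--ooooo-oo
iteration 3: ooo----ooo-oo-o---oooo
iteration 4: o-oo---o-ooooooo--o--o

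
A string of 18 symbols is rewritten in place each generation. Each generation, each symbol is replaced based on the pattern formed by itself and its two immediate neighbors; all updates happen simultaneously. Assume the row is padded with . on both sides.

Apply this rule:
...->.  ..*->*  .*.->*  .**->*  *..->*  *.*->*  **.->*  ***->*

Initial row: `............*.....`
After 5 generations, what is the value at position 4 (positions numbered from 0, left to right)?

...........***....
..........*****...
.........*******..
........*********.
.......***********
position 4 holds .

.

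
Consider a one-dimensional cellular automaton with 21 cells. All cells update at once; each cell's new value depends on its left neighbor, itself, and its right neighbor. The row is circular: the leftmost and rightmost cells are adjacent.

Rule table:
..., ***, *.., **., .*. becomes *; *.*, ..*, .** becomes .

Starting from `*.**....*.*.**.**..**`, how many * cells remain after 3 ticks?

*..****.*.*..*..**..*
**..***.*.**.**..**..
.**..**.*..*..**..**.
count of *: 10

10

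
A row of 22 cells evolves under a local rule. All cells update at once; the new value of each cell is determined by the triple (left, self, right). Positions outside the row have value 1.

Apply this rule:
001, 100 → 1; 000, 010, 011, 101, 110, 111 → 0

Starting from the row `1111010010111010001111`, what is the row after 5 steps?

1100100001000100000001

0000001100000001010000
1000010010000010001001
0100101101000101010110
0011000000101000000000
1100100001000100000001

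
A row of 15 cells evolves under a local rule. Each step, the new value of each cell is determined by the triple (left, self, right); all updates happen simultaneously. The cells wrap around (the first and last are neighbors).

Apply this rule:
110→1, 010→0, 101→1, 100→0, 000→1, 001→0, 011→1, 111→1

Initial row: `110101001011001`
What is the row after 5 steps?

111100111111001

step 1: 111010000111001
step 2: 111100110111001
step 3: 111100111111001
step 4: 111100111111001  (fixed point — unchanged through step 5)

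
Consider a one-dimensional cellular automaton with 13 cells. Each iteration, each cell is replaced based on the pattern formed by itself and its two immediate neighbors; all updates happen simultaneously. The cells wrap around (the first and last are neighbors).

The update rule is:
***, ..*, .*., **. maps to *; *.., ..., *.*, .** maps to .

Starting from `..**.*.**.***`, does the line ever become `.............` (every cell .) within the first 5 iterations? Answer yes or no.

iteration 1: .*.*.*..*..**
iteration 2: .*.*.*.**.*.*
iteration 3: .*.*.*..*.*.*
iteration 4: .*.*.*.**.*.*  (repeats iteration 2; period 2)
iteration 5: .*.*.*..*.*.*
iteration 5 is .*.*.*..*.*.*, still not uniform .

no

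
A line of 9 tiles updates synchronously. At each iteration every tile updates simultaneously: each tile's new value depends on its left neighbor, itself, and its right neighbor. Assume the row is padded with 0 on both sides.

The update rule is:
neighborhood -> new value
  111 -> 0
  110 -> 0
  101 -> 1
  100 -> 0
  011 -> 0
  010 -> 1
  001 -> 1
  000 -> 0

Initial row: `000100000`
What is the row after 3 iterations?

110000000

001100000
010000000
110000000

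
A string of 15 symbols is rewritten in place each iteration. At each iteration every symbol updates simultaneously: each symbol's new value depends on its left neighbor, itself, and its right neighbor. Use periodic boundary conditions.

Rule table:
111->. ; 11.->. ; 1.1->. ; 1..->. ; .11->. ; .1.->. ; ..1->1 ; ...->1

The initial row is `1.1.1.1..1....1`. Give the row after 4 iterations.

.11111111..1...

........1..111.
11111111..1....
.........1..111
.11111111..1...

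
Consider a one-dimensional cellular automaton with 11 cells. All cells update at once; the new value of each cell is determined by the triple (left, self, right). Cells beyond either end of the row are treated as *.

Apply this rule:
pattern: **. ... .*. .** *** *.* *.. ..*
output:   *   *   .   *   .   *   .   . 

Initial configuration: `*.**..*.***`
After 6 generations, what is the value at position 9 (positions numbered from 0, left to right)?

****...**..
...*.*.**..
.*..*.***..
*....**.*..
*.**.***...
******.*.*.
position 9 holds *

*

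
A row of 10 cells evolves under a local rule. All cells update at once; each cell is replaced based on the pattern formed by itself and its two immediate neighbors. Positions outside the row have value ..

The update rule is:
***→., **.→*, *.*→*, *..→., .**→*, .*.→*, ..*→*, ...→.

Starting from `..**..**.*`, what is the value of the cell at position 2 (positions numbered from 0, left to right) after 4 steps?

.***.*****
**.***...*
****.*..**
*..***.***
position 2 holds .

.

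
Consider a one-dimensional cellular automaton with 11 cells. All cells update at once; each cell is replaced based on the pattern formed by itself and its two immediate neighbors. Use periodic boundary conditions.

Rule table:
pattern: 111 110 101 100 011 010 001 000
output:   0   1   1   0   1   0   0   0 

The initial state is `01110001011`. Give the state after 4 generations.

01100000000

11010000111
01100000100
01100000000
01100000000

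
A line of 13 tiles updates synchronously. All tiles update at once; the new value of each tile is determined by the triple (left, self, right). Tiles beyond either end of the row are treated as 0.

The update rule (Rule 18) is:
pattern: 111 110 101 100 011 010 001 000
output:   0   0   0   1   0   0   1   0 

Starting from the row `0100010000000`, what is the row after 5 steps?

1010101000000
0000000100000
0000001010000
0000010001000
0000101010100

0000101010100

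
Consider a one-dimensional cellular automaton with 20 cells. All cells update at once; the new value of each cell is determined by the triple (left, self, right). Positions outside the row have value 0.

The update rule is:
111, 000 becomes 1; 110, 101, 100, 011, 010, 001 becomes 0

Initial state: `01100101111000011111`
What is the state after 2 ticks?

11111110000000000100

tick 1: 00000000110011001110
tick 2: 11111110000000000100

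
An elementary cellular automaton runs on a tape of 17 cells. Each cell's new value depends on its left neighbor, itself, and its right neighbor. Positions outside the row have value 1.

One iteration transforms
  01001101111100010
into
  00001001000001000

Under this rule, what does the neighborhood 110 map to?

At position 5 the neighborhood is 110; the next row has 0 there.

0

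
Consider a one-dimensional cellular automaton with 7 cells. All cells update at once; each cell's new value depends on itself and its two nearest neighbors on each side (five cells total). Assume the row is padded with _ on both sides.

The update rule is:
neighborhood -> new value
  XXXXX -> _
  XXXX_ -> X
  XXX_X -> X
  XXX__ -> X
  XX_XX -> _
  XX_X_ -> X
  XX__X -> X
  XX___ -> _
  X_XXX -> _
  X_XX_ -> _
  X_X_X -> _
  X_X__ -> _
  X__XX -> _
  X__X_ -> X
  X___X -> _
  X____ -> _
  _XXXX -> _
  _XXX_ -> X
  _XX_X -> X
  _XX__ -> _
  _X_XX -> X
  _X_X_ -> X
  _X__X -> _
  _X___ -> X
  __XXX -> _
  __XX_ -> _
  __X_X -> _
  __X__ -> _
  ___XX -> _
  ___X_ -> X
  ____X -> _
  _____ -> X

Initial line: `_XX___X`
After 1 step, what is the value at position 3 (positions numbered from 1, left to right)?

_

_____X_
position 3 holds _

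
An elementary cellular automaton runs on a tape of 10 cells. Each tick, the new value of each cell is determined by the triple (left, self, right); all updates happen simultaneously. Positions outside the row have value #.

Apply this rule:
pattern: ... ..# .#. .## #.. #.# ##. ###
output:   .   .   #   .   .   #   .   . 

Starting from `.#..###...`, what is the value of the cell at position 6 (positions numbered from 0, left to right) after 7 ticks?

.

##........
..........
..........  (fixed point — unchanged through tick 7)
position 6 holds .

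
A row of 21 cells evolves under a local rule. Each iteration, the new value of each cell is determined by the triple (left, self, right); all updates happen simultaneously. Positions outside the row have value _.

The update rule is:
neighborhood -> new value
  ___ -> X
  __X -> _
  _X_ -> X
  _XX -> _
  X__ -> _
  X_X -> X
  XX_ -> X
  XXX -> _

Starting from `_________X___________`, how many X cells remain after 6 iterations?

11

XXXXXXXX_X_XXXXXXXXXX
_______XXXX_________X
XXXXXX____X_XXXXXXX_X
_____X_XX_XX______XXX
XXXX_XX_XX_X_XXXX___X
___XX_XX_XXXX___X_X_X
count of X: 11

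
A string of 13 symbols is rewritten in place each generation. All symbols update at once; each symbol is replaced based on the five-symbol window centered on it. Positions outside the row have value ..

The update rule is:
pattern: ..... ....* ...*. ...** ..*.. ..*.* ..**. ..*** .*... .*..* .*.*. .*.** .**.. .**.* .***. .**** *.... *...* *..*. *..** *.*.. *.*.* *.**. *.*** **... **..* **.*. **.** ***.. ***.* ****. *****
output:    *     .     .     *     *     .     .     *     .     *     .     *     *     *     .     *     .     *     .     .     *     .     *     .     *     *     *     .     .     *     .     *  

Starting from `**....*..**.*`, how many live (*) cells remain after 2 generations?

8

.**...**..***
*.****.**.*..
count of *: 8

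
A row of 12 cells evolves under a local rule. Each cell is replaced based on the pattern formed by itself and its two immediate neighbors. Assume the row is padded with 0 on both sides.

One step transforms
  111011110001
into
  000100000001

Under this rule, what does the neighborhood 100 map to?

0

At position 8 the neighborhood is 100; the next row has 0 there.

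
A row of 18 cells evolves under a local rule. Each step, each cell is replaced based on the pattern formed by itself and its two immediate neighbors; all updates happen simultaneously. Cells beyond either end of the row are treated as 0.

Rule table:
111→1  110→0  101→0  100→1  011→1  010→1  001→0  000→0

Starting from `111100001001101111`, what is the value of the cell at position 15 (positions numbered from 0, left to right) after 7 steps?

0

111010001101001110
110011001001101101
101010101101001001
101010101001101101
101010101101001001  (repeats step 3; period 2)
step 7: 101010101101001001
position 15 holds 0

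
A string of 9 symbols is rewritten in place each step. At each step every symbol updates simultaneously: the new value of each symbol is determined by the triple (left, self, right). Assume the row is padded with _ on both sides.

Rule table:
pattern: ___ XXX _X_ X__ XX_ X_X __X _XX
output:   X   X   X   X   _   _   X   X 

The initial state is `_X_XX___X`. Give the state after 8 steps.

step 1: XX_X_XXXX
step 2: X__X_XXX_
step 3: XXXX_XX_X
step 4: XXX__X__X
step 5: XX_XXXXXX
step 6: X__XXXXX_
step 7: XXXXXXX_X
step 8: XXXXXX__X

XXXXXX__X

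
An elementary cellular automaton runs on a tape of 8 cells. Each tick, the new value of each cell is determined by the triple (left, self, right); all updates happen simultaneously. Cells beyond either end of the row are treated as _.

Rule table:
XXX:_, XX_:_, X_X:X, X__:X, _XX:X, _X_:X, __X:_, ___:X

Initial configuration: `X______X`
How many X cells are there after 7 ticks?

4

XXXXXX_X
X_____XX
XXXXX_X_
X____XXX
XXXX_X__
X___XXXX
XXX_X___
count of X: 4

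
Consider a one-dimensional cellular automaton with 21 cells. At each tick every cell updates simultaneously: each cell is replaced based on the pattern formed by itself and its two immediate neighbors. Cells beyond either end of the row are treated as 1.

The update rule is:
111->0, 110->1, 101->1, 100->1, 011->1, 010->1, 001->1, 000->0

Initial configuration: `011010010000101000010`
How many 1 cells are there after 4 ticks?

15

111111111001111100111
000000001111000111100
100000011001101100111
110000111111111111100
count of 1: 15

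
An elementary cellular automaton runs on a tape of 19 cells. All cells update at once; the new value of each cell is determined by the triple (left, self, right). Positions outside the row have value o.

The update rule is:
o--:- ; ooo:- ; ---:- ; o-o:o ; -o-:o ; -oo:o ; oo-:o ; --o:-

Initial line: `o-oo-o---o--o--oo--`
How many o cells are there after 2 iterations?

5

oooooo---o--o--oo--
-----o---o--o--oo--
count of o: 5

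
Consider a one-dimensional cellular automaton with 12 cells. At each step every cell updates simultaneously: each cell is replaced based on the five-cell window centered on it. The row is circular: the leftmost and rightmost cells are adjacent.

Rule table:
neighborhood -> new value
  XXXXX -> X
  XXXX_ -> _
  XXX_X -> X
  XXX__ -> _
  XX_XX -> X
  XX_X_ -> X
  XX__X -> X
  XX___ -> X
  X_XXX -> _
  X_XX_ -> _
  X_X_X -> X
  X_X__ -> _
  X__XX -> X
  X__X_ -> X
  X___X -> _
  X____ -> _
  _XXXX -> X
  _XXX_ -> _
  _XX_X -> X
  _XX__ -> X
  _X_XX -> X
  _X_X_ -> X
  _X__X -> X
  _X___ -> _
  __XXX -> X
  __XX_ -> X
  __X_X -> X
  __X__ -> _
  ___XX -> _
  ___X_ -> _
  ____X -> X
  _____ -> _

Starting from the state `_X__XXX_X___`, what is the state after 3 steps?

step 1: __XXX_XX___X
step 2: XXX_XX_XX___
step 3: X_XX_XX_XX__

X_XX_XX_XX__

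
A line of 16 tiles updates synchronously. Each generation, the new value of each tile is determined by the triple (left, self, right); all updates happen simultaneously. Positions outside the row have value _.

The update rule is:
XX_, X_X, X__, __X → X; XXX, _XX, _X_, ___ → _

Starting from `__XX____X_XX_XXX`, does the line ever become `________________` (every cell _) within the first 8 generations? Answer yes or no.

generation 1: _X_XX__X_X_XX__X
generation 2: X_X_XXX_X_X_XXX_
generation 3: _X_X__XX_X_X__XX
generation 4: X_X_XX_XX_X_XX_X
generation 5: _X_X_XX_XX_X_XX_
generation 6: X_X_X_XX_XX_X_XX
generation 7: _X_X_X_XX_XX_X_X
generation 8: X_X_X_X_XX_XX_X_
generation 8 is X_X_X_X_XX_XX_X_, still not uniform _

no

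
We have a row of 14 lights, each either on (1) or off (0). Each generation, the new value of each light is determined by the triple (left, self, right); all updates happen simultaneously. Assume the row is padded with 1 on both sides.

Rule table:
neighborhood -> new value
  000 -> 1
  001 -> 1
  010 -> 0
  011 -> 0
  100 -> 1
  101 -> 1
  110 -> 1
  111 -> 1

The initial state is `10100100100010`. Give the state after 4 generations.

11111011011011

11011011011101
11101101101110
11110110110111
11111011011011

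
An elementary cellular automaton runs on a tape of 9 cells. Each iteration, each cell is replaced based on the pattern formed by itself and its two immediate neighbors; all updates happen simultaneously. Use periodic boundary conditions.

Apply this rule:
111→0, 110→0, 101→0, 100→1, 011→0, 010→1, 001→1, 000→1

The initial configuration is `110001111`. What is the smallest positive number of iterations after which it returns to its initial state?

001110000
110001111

2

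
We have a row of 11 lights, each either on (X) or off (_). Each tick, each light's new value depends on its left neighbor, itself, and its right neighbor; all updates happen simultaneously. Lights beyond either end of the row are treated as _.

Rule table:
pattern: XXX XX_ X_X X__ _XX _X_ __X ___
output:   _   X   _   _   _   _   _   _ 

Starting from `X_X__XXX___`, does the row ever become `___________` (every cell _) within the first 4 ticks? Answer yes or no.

_______X___
___________
all cells are _ at tick 2

yes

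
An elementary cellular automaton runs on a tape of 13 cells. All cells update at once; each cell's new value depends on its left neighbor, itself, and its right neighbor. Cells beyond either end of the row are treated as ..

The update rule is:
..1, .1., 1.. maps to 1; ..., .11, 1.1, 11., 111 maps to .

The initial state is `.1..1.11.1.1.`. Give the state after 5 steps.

11111....1.11
.....1..11...
....1111..1..
...1....1111.
..111..1....1

..111..1....1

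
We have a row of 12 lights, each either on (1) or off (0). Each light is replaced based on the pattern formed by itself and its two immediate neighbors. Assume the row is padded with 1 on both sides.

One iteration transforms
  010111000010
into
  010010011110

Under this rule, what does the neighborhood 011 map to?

0

At position 3 the neighborhood is 011; the next row has 0 there.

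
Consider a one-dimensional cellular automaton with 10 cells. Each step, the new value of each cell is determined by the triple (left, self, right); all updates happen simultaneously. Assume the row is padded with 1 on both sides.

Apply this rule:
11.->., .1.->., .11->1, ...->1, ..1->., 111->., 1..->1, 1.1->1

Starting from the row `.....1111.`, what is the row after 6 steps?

..1..11.11

step 1: 1111.1...1
step 2: ....1.11.1
step 3: 111..11.11
step 4: ...1.1.11.
step 5: 11..1.11.1
step 6: ..1..11.11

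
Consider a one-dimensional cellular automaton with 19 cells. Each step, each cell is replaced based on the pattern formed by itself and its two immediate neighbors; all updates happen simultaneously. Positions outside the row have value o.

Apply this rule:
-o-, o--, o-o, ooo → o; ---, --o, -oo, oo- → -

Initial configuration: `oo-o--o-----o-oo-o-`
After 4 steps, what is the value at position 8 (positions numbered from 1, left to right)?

o

o-ooo-oo----oo--ooo
-o-o-o--o-----o--oo
ooooooo-oo----oo--o
oooooo-o--o-----o--
position 8 holds o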